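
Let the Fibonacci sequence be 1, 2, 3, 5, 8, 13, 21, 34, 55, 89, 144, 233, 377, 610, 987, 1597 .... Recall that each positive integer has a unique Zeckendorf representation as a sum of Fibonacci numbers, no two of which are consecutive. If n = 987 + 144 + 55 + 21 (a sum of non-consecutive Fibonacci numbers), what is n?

1207

987 + 144 + 55 + 21 = 1207.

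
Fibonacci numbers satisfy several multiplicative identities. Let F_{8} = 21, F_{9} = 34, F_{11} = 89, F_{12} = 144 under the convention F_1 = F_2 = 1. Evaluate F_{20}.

By the addition formula F_{m+n} = F_m F_{n+1} + F_{m−1} F_n with m=9, n=11: F_{20} = 34·144 + 21·89 = 4896 + 1869 = 6765.

6765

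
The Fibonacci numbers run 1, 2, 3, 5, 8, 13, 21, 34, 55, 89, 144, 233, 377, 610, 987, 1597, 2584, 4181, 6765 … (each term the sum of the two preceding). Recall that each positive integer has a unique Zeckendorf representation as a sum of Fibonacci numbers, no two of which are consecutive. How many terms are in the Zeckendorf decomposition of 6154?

4181 ≤ 6154 < 6765, so take 4181; remainder 1973
1597 ≤ 1973 < 2584, so take 1597; remainder 376
233 ≤ 376 < 377, so take 233; remainder 143
89 ≤ 143 < 144, so take 89; remainder 54
34 ≤ 54 < 55, so take 34; remainder 20
13 ≤ 20 < 21, so take 13; remainder 7
5 ≤ 7 < 8, so take 5; remainder 2
2 ≤ 2 < 3, so take 2; remainder 0
6154 = 4181 + 1597 + 233 + 89 + 34 + 13 + 5 + 2, which has 8 terms.

8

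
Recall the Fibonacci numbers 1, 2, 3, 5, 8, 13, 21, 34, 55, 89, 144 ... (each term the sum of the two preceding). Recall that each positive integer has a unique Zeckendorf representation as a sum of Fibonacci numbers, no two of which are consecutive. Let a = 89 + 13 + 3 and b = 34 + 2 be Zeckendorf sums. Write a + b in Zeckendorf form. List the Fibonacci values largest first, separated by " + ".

89 + 34 + 13 + 5

The two numbers are 105 and 36, so their sum is 141.
Greedily peel off the largest Fibonacci term at each step:
largest Fibonacci ≤ 141 is 89; 141 − 89 = 52
largest Fibonacci ≤ 52 is 34; 52 − 34 = 18
largest Fibonacci ≤ 18 is 13; 18 − 13 = 5
largest Fibonacci ≤ 5 is 5; 5 − 5 = 0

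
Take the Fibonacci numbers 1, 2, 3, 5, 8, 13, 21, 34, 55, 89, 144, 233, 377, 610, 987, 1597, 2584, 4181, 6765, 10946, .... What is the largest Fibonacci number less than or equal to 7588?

6765

6765 ≤ 7588 < 10946, so the largest Fibonacci number not exceeding 7588 is 6765.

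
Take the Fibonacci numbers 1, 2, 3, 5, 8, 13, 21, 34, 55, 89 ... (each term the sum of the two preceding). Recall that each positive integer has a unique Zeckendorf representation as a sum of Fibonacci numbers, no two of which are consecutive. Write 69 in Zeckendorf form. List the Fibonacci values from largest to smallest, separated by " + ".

subtract 55 from 69: 14 remains
subtract 13 from 14: 1 remains
subtract 1 from 1: 0 remains
So 69 = 55 + 13 + 1, with no two terms consecutive in the sequence.

55 + 13 + 1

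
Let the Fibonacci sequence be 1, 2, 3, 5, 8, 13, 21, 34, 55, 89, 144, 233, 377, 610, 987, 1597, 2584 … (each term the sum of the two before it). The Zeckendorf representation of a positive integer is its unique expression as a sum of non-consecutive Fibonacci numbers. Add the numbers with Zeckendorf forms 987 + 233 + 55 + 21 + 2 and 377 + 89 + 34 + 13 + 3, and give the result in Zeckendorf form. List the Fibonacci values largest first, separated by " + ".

1597 + 144 + 55 + 13 + 5

The two numbers are 1298 and 516, so their sum is 1814.
1814 − 1597 = 217
217 − 144 = 73
73 − 55 = 18
18 − 13 = 5
5 − 5 = 0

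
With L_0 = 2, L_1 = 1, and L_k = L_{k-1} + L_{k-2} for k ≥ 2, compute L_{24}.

Iterating the recurrence up to L_{19} = 9349 and L_{18} = 5778:
L_{20} = L_{19} + L_{18} = 9349 + 5778 = 15127
L_{21} = L_{20} + L_{19} = 15127 + 9349 = 24476
L_{22} = L_{21} + L_{20} = 24476 + 15127 = 39603
L_{23} = L_{22} + L_{21} = 39603 + 24476 = 64079
L_{24} = L_{23} + L_{22} = 64079 + 39603 = 103682

103682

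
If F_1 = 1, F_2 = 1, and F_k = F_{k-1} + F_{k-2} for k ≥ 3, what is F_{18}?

2584

Iterating the recurrence up to F_{13} = 233 and F_{12} = 144:
F_{14} = F_{13} + F_{12} = 233 + 144 = 377
F_{15} = F_{14} + F_{13} = 377 + 233 = 610
F_{16} = F_{15} + F_{14} = 610 + 377 = 987
F_{17} = F_{16} + F_{15} = 987 + 610 = 1597
F_{18} = F_{17} + F_{16} = 1597 + 987 = 2584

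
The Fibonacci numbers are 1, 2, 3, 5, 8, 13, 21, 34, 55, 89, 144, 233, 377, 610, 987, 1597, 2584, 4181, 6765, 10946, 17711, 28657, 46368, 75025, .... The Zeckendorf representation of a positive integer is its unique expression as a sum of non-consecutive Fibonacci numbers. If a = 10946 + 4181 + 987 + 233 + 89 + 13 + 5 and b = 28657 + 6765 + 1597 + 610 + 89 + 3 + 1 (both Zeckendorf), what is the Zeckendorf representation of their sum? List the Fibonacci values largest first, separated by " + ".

The two numbers are 16454 and 37722, so their sum is 54176.
54176: greatest Fibonacci not exceeding it is 46368, leaving 7808
7808: greatest Fibonacci not exceeding it is 6765, leaving 1043
1043: greatest Fibonacci not exceeding it is 987, leaving 56
56: greatest Fibonacci not exceeding it is 55, leaving 1
1: greatest Fibonacci not exceeding it is 1, leaving 0

46368 + 6765 + 987 + 55 + 1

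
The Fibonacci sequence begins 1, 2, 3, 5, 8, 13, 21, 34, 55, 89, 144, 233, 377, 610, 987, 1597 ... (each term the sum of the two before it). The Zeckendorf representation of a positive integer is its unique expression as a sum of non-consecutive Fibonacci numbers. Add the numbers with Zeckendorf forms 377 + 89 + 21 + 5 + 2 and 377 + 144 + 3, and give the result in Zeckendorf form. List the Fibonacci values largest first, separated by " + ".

987 + 21 + 8 + 2

The two numbers are 494 and 524, so their sum is 1018.
take 987 (≤ 1018); 1018 − 987 = 31
take 21 (≤ 31); 31 − 21 = 10
take 8 (≤ 10); 10 − 8 = 2
take 2 (≤ 2); 2 − 2 = 0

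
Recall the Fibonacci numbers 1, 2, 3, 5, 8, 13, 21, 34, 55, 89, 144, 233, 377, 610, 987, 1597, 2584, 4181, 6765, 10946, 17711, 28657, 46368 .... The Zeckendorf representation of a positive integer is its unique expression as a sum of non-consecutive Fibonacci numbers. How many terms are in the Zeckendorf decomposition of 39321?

8

Greedily peel off the largest Fibonacci term at each step:
largest Fibonacci ≤ 39321 is 28657; 39321 − 28657 = 10664
largest Fibonacci ≤ 10664 is 6765; 10664 − 6765 = 3899
largest Fibonacci ≤ 3899 is 2584; 3899 − 2584 = 1315
largest Fibonacci ≤ 1315 is 987; 1315 − 987 = 328
largest Fibonacci ≤ 328 is 233; 328 − 233 = 95
largest Fibonacci ≤ 95 is 89; 95 − 89 = 6
largest Fibonacci ≤ 6 is 5; 6 − 5 = 1
largest Fibonacci ≤ 1 is 1; 1 − 1 = 0
39321 = 28657 + 6765 + 2584 + 987 + 233 + 89 + 5 + 1, which has 8 terms.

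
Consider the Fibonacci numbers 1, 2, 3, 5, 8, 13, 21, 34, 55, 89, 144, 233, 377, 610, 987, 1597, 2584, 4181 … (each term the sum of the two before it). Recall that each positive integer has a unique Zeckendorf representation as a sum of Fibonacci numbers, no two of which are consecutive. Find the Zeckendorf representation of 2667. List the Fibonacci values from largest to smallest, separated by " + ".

2584 + 55 + 21 + 5 + 2

2667 − 2584 = 83
83 − 55 = 28
28 − 21 = 7
7 − 5 = 2
2 − 2 = 0
So 2667 = 2584 + 55 + 21 + 5 + 2, with no two terms consecutive in the sequence.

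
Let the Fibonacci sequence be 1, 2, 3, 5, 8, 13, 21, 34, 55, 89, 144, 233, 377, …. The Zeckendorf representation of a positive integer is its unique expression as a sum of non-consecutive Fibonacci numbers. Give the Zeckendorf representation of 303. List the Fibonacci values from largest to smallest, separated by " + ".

Greedily peel off the largest Fibonacci term at each step:
subtract 233 from 303: 70 remains
subtract 55 from 70: 15 remains
subtract 13 from 15: 2 remains
subtract 2 from 2: 0 remains
So 303 = 233 + 55 + 13 + 2, with no two terms consecutive in the sequence.

233 + 55 + 13 + 2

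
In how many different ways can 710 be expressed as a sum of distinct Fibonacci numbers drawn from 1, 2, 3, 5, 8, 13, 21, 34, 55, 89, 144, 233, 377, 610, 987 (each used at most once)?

24

710 = 610+89+8+3 = 610+89+8+2+1 = 610+55+34+8+3 = 377+233+89+8+3 = 610+89+5+3+2+1 = … (19 more), for 24 in all.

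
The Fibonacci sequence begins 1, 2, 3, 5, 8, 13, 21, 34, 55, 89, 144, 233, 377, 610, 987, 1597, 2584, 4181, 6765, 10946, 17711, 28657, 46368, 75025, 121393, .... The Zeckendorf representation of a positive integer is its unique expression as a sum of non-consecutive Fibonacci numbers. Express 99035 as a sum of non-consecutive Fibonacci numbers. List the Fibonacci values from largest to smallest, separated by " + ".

75025 + 17711 + 4181 + 1597 + 377 + 144

Greedily peel off the largest Fibonacci term at each step:
subtract 75025 from 99035: 24010 remains
subtract 17711 from 24010: 6299 remains
subtract 4181 from 6299: 2118 remains
subtract 1597 from 2118: 521 remains
subtract 377 from 521: 144 remains
subtract 144 from 144: 0 remains
So 99035 = 75025 + 17711 + 4181 + 1597 + 377 + 144, with no two terms consecutive in the sequence.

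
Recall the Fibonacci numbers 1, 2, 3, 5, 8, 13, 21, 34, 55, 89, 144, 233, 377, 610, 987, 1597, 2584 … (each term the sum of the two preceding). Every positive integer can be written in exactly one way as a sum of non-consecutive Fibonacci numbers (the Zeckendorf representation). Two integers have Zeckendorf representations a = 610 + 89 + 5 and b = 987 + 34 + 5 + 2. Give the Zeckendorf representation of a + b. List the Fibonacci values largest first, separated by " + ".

The two numbers are 704 and 1028, so their sum is 1732.
1732: greatest Fibonacci not exceeding it is 1597, leaving 135
135: greatest Fibonacci not exceeding it is 89, leaving 46
46: greatest Fibonacci not exceeding it is 34, leaving 12
12: greatest Fibonacci not exceeding it is 8, leaving 4
4: greatest Fibonacci not exceeding it is 3, leaving 1
1: greatest Fibonacci not exceeding it is 1, leaving 0

1597 + 89 + 34 + 8 + 3 + 1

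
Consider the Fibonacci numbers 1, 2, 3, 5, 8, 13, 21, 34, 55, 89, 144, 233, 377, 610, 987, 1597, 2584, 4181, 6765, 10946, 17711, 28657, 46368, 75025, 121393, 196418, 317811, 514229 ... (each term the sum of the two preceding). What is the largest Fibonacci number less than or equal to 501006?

317811 ≤ 501006 < 514229, so the largest Fibonacci number not exceeding 501006 is 317811.

317811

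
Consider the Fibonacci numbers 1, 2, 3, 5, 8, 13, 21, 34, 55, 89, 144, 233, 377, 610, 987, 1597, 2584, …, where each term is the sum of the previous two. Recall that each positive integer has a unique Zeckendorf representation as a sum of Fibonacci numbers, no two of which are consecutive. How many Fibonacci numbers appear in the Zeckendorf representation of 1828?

6

1597 ≤ 1828 < 2584, so take 1597; remainder 231
144 ≤ 231 < 233, so take 144; remainder 87
55 ≤ 87 < 89, so take 55; remainder 32
21 ≤ 32 < 34, so take 21; remainder 11
8 ≤ 11 < 13, so take 8; remainder 3
3 ≤ 3 < 5, so take 3; remainder 0
1828 = 1597 + 144 + 55 + 21 + 8 + 3, which has 6 terms.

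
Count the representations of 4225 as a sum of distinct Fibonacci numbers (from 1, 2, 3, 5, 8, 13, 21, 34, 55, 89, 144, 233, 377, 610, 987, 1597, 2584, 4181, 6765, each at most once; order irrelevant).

22

4225 = 4181+34+8+2 = 4181+34+5+3+2 = 4181+21+13+8+2 = … (19 more), for 22 in all.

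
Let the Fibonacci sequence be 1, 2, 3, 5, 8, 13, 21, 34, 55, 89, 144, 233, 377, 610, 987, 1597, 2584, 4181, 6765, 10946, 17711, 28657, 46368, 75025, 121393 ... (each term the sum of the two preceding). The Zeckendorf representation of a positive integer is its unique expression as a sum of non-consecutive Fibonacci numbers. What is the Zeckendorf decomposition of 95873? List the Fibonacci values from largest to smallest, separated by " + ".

Greedy algorithm:
95873: greatest Fibonacci not exceeding it is 75025, leaving 20848
20848: greatest Fibonacci not exceeding it is 17711, leaving 3137
3137: greatest Fibonacci not exceeding it is 2584, leaving 553
553: greatest Fibonacci not exceeding it is 377, leaving 176
176: greatest Fibonacci not exceeding it is 144, leaving 32
32: greatest Fibonacci not exceeding it is 21, leaving 11
11: greatest Fibonacci not exceeding it is 8, leaving 3
3: greatest Fibonacci not exceeding it is 3, leaving 0
So 95873 = 75025 + 17711 + 2584 + 377 + 144 + 21 + 8 + 3, with no two terms consecutive in the sequence.

75025 + 17711 + 2584 + 377 + 144 + 21 + 8 + 3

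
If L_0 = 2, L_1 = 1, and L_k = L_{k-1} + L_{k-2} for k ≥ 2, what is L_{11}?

Iterating the recurrence up to L_{6} = 18 and L_{5} = 11:
L_{7} = L_{6} + L_{5} = 18 + 11 = 29
L_{8} = L_{7} + L_{6} = 29 + 18 = 47
L_{9} = L_{8} + L_{7} = 47 + 29 = 76
L_{10} = L_{9} + L_{8} = 76 + 47 = 123
L_{11} = L_{10} + L_{9} = 123 + 76 = 199

199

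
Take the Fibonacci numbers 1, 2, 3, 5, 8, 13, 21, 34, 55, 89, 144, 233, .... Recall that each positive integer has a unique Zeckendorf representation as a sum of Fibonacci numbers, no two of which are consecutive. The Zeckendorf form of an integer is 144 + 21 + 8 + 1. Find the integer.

174

144 + 21 + 8 + 1 = 174.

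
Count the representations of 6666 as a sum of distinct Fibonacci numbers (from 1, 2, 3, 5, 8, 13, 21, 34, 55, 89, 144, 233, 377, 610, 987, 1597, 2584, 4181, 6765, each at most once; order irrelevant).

6666 = 4181+1597+610+233+34+8+3 = 4181+1597+610+233+34+8+2+1 = 4181+1597+610+233+21+13+8+3 = 4181+1597+610+144+89+34+8+3 = … (38 more), for 42 in all.

42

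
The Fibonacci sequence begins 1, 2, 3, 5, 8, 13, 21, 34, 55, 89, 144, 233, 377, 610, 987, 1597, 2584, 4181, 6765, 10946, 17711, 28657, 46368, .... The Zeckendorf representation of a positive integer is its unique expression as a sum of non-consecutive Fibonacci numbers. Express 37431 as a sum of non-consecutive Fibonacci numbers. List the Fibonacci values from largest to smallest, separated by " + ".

28657 + 6765 + 1597 + 377 + 34 + 1

37431: greatest Fibonacci not exceeding it is 28657, leaving 8774
8774: greatest Fibonacci not exceeding it is 6765, leaving 2009
2009: greatest Fibonacci not exceeding it is 1597, leaving 412
412: greatest Fibonacci not exceeding it is 377, leaving 35
35: greatest Fibonacci not exceeding it is 34, leaving 1
1: greatest Fibonacci not exceeding it is 1, leaving 0
So 37431 = 28657 + 6765 + 1597 + 377 + 34 + 1, with no two terms consecutive in the sequence.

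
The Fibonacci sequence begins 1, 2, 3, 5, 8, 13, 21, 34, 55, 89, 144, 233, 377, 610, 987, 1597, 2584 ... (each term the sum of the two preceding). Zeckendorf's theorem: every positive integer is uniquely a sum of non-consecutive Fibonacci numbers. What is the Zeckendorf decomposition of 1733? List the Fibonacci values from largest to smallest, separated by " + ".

Greedily peel off the largest Fibonacci term at each step:
largest Fibonacci ≤ 1733 is 1597; 1733 − 1597 = 136
largest Fibonacci ≤ 136 is 89; 136 − 89 = 47
largest Fibonacci ≤ 47 is 34; 47 − 34 = 13
largest Fibonacci ≤ 13 is 13; 13 − 13 = 0
So 1733 = 1597 + 89 + 34 + 13, with no two terms consecutive in the sequence.

1597 + 89 + 34 + 13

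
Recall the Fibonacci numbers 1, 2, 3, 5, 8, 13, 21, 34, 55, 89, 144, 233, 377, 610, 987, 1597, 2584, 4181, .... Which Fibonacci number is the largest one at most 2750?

2584 ≤ 2750 < 4181, so the largest Fibonacci number not exceeding 2750 is 2584.

2584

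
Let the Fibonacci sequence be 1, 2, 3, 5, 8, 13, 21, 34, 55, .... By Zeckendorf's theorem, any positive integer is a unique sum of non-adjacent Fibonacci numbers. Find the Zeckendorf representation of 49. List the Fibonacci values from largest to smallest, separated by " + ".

34 + 13 + 2

49 − 34 = 15
15 − 13 = 2
2 − 2 = 0
So 49 = 34 + 13 + 2, with no two terms consecutive in the sequence.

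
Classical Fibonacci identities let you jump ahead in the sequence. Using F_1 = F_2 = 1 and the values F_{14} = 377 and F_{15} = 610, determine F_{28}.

317811

By the doubling identity F_{2k} = F_k(2F_{k+1} − F_k): F_{28} = 377·(2·610 − 377) = 377·843 = 317811.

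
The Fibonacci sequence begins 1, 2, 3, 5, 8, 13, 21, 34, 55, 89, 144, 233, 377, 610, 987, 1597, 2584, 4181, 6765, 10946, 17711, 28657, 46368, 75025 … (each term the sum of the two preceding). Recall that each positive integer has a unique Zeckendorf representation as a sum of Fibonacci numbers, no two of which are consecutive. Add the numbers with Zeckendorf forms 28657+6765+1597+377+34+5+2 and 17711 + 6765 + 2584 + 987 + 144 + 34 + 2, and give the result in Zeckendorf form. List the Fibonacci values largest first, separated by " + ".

The two numbers are 37437 and 28227, so their sum is 65664.
46368 ≤ 65664 < 75025, so take 46368; remainder 19296
17711 ≤ 19296 < 28657, so take 17711; remainder 1585
987 ≤ 1585 < 1597, so take 987; remainder 598
377 ≤ 598 < 610, so take 377; remainder 221
144 ≤ 221 < 233, so take 144; remainder 77
55 ≤ 77 < 89, so take 55; remainder 22
21 ≤ 22 < 34, so take 21; remainder 1
1 ≤ 1 < 2, so take 1; remainder 0

46368 + 17711 + 987 + 377 + 144 + 55 + 21 + 1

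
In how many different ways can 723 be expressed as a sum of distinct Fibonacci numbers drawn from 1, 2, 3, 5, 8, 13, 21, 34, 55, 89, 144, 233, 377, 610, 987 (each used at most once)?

25

Starting from the Zeckendorf form and repeatedly splitting a term F_k into F_{k−1} + F_{k−2} (when neither is already used) reaches every representation.
723 = 610+89+21+3 = 610+89+21+2+1 = 610+89+13+8+3 = 610+55+34+21+3 = 377+233+89+21+3 = … (20 more), for 25 in all.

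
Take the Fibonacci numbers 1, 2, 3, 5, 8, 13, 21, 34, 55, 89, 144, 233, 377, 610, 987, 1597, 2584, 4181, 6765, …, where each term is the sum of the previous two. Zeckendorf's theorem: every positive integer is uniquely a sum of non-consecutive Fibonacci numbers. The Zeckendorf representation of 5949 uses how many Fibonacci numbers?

take 4181 (≤ 5949); 5949 − 4181 = 1768
take 1597 (≤ 1768); 1768 − 1597 = 171
take 144 (≤ 171); 171 − 144 = 27
take 21 (≤ 27); 27 − 21 = 6
take 5 (≤ 6); 6 − 5 = 1
take 1 (≤ 1); 1 − 1 = 0
5949 = 4181 + 1597 + 144 + 21 + 5 + 1, which has 6 terms.

6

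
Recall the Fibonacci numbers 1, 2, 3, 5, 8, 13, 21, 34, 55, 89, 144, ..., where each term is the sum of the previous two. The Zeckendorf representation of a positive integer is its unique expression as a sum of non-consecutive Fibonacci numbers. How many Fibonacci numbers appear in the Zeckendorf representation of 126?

3

Repeatedly subtract the largest Fibonacci number that fits:
subtract 89 from 126: 37 remains
subtract 34 from 37: 3 remains
subtract 3 from 3: 0 remains
126 = 89 + 34 + 3, which has 3 terms.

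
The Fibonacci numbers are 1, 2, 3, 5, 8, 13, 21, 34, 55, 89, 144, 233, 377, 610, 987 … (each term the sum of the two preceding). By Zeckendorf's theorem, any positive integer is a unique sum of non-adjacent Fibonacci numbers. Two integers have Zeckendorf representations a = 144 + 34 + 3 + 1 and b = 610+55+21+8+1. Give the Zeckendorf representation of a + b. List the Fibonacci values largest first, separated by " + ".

The two numbers are 182 and 695, so their sum is 877.
Greedy algorithm:
largest Fibonacci ≤ 877 is 610; 877 − 610 = 267
largest Fibonacci ≤ 267 is 233; 267 − 233 = 34
largest Fibonacci ≤ 34 is 34; 34 − 34 = 0

610 + 233 + 34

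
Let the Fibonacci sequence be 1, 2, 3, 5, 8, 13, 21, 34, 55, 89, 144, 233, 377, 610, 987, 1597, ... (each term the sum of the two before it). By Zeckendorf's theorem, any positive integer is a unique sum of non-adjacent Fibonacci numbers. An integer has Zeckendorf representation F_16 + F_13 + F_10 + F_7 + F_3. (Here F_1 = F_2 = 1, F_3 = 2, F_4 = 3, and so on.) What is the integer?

1290

F_16 + F_13 + F_10 + F_7 + F_3 = 987 + 233 + 55 + 13 + 2 = 1290.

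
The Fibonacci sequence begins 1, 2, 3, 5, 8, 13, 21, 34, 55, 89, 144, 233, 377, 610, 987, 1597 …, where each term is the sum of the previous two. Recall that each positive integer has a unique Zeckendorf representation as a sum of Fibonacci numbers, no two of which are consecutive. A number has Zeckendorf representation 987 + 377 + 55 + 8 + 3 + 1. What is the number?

987 + 377 + 55 + 8 + 3 + 1 = 1431.

1431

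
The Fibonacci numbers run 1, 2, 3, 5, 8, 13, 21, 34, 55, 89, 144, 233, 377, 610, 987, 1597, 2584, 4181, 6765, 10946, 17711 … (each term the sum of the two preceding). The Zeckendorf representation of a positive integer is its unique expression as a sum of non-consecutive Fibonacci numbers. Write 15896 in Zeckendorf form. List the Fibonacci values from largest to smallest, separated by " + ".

15896: greatest Fibonacci not exceeding it is 10946, leaving 4950
4950: greatest Fibonacci not exceeding it is 4181, leaving 769
769: greatest Fibonacci not exceeding it is 610, leaving 159
159: greatest Fibonacci not exceeding it is 144, leaving 15
15: greatest Fibonacci not exceeding it is 13, leaving 2
2: greatest Fibonacci not exceeding it is 2, leaving 0
So 15896 = 10946 + 4181 + 610 + 144 + 13 + 2, with no two terms consecutive in the sequence.

10946 + 4181 + 610 + 144 + 13 + 2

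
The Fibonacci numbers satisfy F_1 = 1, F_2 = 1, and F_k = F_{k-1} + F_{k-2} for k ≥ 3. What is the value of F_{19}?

4181

Iterating the recurrence up to F_{13} = 233 and F_{12} = 144:
F_{14} = F_{13} + F_{12} = 233 + 144 = 377
F_{15} = F_{14} + F_{13} = 377 + 233 = 610
F_{16} = F_{15} + F_{14} = 610 + 377 = 987
F_{17} = F_{16} + F_{15} = 987 + 610 = 1597
F_{18} = F_{17} + F_{16} = 1597 + 987 = 2584
F_{19} = F_{18} + F_{17} = 2584 + 1597 = 4181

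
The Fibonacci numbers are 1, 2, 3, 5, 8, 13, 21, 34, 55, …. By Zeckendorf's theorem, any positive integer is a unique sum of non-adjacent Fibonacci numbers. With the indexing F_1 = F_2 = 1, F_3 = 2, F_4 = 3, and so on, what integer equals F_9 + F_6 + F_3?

F_9 + F_6 + F_3 = 34 + 8 + 2 = 44.

44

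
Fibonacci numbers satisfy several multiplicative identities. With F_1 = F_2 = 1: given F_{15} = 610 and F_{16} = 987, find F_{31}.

By F_{2k+1} = F_k² + F_{k+1}²: F_{31} = 610² + 987² = 372100 + 974169 = 1346269.

1346269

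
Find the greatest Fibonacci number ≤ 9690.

6765 ≤ 9690 < 10946, so the largest Fibonacci number not exceeding 9690 is 6765.

6765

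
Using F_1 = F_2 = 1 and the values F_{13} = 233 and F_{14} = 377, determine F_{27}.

By F_{2k+1} = F_k² + F_{k+1}²: F_{27} = 233² + 377² = 54289 + 142129 = 196418.

196418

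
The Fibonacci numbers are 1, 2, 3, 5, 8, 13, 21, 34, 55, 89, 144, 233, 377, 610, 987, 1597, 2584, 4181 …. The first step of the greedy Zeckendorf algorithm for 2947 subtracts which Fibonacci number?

2584

2584 ≤ 2947 < 4181, so the largest Fibonacci number not exceeding 2947 is 2584.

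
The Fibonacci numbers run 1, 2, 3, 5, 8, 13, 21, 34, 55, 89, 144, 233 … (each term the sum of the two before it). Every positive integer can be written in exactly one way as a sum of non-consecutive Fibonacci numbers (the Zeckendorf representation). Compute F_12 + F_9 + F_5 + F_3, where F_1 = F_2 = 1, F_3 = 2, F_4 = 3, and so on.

F_12 + F_9 + F_5 + F_3 = 144 + 34 + 5 + 2 = 185.

185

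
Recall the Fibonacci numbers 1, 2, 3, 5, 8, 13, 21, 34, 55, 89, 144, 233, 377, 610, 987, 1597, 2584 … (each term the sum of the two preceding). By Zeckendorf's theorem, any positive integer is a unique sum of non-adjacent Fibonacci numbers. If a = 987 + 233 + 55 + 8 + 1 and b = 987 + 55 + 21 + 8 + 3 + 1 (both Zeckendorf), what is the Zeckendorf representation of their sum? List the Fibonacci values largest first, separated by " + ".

1597 + 610 + 144 + 8

The two numbers are 1284 and 1075, so their sum is 2359.
2359: greatest Fibonacci not exceeding it is 1597, leaving 762
762: greatest Fibonacci not exceeding it is 610, leaving 152
152: greatest Fibonacci not exceeding it is 144, leaving 8
8: greatest Fibonacci not exceeding it is 8, leaving 0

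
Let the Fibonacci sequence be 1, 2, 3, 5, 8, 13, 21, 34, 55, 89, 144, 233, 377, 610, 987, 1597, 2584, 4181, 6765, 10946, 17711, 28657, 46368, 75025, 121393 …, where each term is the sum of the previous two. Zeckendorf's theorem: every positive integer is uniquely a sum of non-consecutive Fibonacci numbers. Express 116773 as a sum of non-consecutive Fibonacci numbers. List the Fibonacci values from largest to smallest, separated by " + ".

75025 + 28657 + 10946 + 1597 + 377 + 144 + 21 + 5 + 1

subtract 75025 from 116773: 41748 remains
subtract 28657 from 41748: 13091 remains
subtract 10946 from 13091: 2145 remains
subtract 1597 from 2145: 548 remains
subtract 377 from 548: 171 remains
subtract 144 from 171: 27 remains
subtract 21 from 27: 6 remains
subtract 5 from 6: 1 remains
subtract 1 from 1: 0 remains
So 116773 = 75025 + 28657 + 10946 + 1597 + 377 + 144 + 21 + 5 + 1, with no two terms consecutive in the sequence.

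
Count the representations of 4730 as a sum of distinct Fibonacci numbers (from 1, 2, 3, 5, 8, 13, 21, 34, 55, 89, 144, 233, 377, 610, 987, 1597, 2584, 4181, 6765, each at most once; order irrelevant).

24

Each representation comes from the Zeckendorf form by replacing some F_k with F_{k−1} + F_{k−2} where possible.
4730 = 4181+377+144+21+5+2 = 4181+377+144+13+8+5+2 = 4181+377+89+55+21+5+2 = … (21 more), for 24 in all.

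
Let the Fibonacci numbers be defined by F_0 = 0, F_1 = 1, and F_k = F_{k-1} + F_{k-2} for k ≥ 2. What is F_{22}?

17711

Iterating the recurrence up to F_{17} = 1597 and F_{16} = 987:
F_{18} = F_{17} + F_{16} = 1597 + 987 = 2584
F_{19} = F_{18} + F_{17} = 2584 + 1597 = 4181
F_{20} = F_{19} + F_{18} = 4181 + 2584 = 6765
F_{21} = F_{20} + F_{19} = 6765 + 4181 = 10946
F_{22} = F_{21} + F_{20} = 10946 + 6765 = 17711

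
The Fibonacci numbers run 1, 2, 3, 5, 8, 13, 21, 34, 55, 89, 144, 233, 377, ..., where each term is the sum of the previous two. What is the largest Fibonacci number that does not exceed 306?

233

233 ≤ 306 < 377, so the largest Fibonacci number not exceeding 306 is 233.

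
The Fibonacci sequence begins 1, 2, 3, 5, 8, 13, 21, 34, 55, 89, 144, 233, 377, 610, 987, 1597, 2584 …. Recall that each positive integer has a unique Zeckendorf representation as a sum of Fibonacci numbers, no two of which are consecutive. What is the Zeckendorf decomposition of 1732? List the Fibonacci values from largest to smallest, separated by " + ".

1732 − 1597 = 135
135 − 89 = 46
46 − 34 = 12
12 − 8 = 4
4 − 3 = 1
1 − 1 = 0
So 1732 = 1597 + 89 + 34 + 8 + 3 + 1, with no two terms consecutive in the sequence.

1597 + 89 + 34 + 8 + 3 + 1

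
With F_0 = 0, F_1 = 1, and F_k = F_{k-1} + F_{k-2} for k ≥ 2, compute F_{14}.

377

Iterating the recurrence up to F_{8} = 21 and F_{7} = 13:
F_{9} = F_{8} + F_{7} = 21 + 13 = 34
F_{10} = F_{9} + F_{8} = 34 + 21 = 55
F_{11} = F_{10} + F_{9} = 55 + 34 = 89
F_{12} = F_{11} + F_{10} = 89 + 55 = 144
F_{13} = F_{12} + F_{11} = 144 + 89 = 233
F_{14} = F_{13} + F_{12} = 233 + 144 = 377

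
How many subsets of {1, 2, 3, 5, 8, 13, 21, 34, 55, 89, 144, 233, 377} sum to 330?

Each representation comes from the Zeckendorf form by replacing some F_k with F_{k−1} + F_{k−2} where possible.
330 = 233+89+8 = 233+89+5+3 = 233+55+34+8 = 233+89+5+2+1 = 233+55+34+5+3 = … (10 more), for 15 in all.

15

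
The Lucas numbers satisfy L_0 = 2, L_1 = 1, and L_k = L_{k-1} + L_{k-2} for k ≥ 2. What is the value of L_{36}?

Iterating the recurrence up to L_{30} = 1860498 and L_{29} = 1149851:
L_{31} = L_{30} + L_{29} = 1860498 + 1149851 = 3010349
L_{32} = L_{31} + L_{30} = 3010349 + 1860498 = 4870847
L_{33} = L_{32} + L_{31} = 4870847 + 3010349 = 7881196
L_{34} = L_{33} + L_{32} = 7881196 + 4870847 = 12752043
L_{35} = L_{34} + L_{33} = 12752043 + 7881196 = 20633239
L_{36} = L_{35} + L_{34} = 20633239 + 12752043 = 33385282

33385282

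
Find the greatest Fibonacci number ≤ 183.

144 ≤ 183 < 233, so the largest Fibonacci number not exceeding 183 is 144.

144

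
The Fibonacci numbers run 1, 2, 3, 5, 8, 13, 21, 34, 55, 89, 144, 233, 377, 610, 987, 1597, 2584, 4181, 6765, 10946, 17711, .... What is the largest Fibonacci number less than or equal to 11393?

10946

10946 ≤ 11393 < 17711, so the largest Fibonacci number not exceeding 11393 is 10946.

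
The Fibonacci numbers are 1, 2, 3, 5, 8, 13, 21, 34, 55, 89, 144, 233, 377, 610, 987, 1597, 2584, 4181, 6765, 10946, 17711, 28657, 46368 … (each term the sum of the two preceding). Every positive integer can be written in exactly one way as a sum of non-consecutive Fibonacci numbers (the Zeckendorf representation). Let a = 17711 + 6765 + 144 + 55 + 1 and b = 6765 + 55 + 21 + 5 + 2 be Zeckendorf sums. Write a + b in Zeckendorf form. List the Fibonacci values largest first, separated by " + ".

28657 + 2584 + 233 + 34 + 13 + 3

The two numbers are 24676 and 6848, so their sum is 31524.
Greedily peel off the largest Fibonacci term at each step:
largest Fibonacci ≤ 31524 is 28657; 31524 − 28657 = 2867
largest Fibonacci ≤ 2867 is 2584; 2867 − 2584 = 283
largest Fibonacci ≤ 283 is 233; 283 − 233 = 50
largest Fibonacci ≤ 50 is 34; 50 − 34 = 16
largest Fibonacci ≤ 16 is 13; 16 − 13 = 3
largest Fibonacci ≤ 3 is 3; 3 − 3 = 0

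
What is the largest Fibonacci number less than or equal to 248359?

196418

196418 ≤ 248359 < 317811, so the largest Fibonacci number not exceeding 248359 is 196418.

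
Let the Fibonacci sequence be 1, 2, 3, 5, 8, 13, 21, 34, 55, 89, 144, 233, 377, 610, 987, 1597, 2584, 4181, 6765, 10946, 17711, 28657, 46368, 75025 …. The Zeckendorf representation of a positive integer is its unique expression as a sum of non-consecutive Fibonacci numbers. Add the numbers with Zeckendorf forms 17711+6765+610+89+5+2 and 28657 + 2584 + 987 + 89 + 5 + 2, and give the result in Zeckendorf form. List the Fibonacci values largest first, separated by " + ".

The two numbers are 25182 and 32324, so their sum is 57506.
Greedily peel off the largest Fibonacci term at each step:
57506: greatest Fibonacci not exceeding it is 46368, leaving 11138
11138: greatest Fibonacci not exceeding it is 10946, leaving 192
192: greatest Fibonacci not exceeding it is 144, leaving 48
48: greatest Fibonacci not exceeding it is 34, leaving 14
14: greatest Fibonacci not exceeding it is 13, leaving 1
1: greatest Fibonacci not exceeding it is 1, leaving 0

46368 + 10946 + 144 + 34 + 13 + 1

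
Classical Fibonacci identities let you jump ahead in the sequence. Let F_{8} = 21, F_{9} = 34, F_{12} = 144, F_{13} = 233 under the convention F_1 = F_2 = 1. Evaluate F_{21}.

By the addition formula F_{m+n} = F_m F_{n+1} + F_{m−1} F_n with m=9, n=12: F_{21} = 34·233 + 21·144 = 7922 + 3024 = 10946.

10946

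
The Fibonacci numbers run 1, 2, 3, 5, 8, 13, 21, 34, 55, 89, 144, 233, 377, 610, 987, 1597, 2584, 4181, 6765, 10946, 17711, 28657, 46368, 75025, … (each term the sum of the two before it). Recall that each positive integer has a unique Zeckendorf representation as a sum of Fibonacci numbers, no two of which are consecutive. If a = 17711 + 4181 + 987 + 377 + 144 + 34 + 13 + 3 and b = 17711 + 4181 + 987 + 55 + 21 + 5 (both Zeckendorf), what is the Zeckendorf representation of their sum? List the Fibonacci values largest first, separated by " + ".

The two numbers are 23450 and 22960, so their sum is 46410.
Greedy algorithm:
take 46368 (≤ 46410); 46410 − 46368 = 42
take 34 (≤ 42); 42 − 34 = 8
take 8 (≤ 8); 8 − 8 = 0

46368 + 34 + 8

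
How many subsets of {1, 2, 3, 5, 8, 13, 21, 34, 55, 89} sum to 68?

Starting from the Zeckendorf form and repeatedly splitting a term F_k into F_{k−1} + F_{k−2} (when neither is already used) reaches every representation.
68 = 55+13 = 55+8+5 = 34+21+13 = 55+8+3+2 = … (2 more), for 6 in all.

6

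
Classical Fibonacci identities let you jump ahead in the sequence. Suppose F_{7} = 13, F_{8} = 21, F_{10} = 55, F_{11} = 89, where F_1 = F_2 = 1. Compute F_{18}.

By the addition formula F_{m+n} = F_m F_{n+1} + F_{m−1} F_n with m=8, n=10: F_{18} = 21·89 + 13·55 = 1869 + 715 = 2584.

2584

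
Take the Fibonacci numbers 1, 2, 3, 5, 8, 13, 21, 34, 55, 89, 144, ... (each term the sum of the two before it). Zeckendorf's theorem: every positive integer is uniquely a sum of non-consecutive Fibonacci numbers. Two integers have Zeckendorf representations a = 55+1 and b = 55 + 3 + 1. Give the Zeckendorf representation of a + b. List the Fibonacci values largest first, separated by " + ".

89 + 21 + 5

The two numbers are 56 and 59, so their sum is 115.
89 ≤ 115 < 144, so take 89; remainder 26
21 ≤ 26 < 34, so take 21; remainder 5
5 ≤ 5 < 8, so take 5; remainder 0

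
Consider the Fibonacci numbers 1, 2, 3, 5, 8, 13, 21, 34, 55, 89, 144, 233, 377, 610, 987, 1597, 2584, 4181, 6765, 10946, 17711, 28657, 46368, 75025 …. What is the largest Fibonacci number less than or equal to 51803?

46368 ≤ 51803 < 75025, so the largest Fibonacci number not exceeding 51803 is 46368.

46368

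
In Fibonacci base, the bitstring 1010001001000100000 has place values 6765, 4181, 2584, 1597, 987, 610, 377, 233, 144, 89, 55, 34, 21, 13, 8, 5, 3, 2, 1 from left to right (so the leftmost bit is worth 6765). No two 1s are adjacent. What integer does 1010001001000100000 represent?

Summing the place values of the 1 bits: 6765 + 2584 + 377 + 89 + 13 = 9828.

9828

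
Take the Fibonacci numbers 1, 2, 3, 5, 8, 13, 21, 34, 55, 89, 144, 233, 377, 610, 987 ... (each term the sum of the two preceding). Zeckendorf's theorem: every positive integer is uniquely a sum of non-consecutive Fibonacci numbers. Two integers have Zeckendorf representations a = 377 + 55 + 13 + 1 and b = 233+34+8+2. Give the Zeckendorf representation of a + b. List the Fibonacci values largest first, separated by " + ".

The two numbers are 446 and 277, so their sum is 723.
Greedily peel off the largest Fibonacci term at each step:
723: greatest Fibonacci not exceeding it is 610, leaving 113
113: greatest Fibonacci not exceeding it is 89, leaving 24
24: greatest Fibonacci not exceeding it is 21, leaving 3
3: greatest Fibonacci not exceeding it is 3, leaving 0

610 + 89 + 21 + 3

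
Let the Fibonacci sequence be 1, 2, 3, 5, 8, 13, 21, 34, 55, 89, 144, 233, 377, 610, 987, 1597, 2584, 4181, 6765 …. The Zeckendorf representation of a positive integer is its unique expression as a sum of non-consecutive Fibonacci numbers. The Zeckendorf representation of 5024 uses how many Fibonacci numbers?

largest Fibonacci ≤ 5024 is 4181; 5024 − 4181 = 843
largest Fibonacci ≤ 843 is 610; 843 − 610 = 233
largest Fibonacci ≤ 233 is 233; 233 − 233 = 0
5024 = 4181 + 610 + 233, which has 3 terms.

3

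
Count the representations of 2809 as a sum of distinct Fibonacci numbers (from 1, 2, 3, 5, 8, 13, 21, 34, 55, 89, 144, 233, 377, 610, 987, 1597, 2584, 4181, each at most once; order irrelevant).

2809 = 2584+144+55+21+5 = 2584+144+55+21+3+2 = 2584+144+55+13+8+5 = 1597+987+144+55+21+5 = … (22 more), for 26 in all.

26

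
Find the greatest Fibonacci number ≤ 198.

144

144 ≤ 198 < 233, so the largest Fibonacci number not exceeding 198 is 144.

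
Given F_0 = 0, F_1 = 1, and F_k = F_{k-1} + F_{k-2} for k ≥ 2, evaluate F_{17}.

Iterating the recurrence up to F_{13} = 233 and F_{12} = 144:
F_{14} = F_{13} + F_{12} = 233 + 144 = 377
F_{15} = F_{14} + F_{13} = 377 + 233 = 610
F_{16} = F_{15} + F_{14} = 610 + 377 = 987
F_{17} = F_{16} + F_{15} = 987 + 610 = 1597

1597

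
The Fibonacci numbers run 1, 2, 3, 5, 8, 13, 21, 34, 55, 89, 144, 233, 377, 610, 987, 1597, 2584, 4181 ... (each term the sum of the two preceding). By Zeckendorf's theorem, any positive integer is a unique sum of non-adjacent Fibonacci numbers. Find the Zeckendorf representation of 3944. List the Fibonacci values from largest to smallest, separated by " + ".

2584 + 987 + 233 + 89 + 34 + 13 + 3 + 1

3944: greatest Fibonacci not exceeding it is 2584, leaving 1360
1360: greatest Fibonacci not exceeding it is 987, leaving 373
373: greatest Fibonacci not exceeding it is 233, leaving 140
140: greatest Fibonacci not exceeding it is 89, leaving 51
51: greatest Fibonacci not exceeding it is 34, leaving 17
17: greatest Fibonacci not exceeding it is 13, leaving 4
4: greatest Fibonacci not exceeding it is 3, leaving 1
1: greatest Fibonacci not exceeding it is 1, leaving 0
So 3944 = 2584 + 987 + 233 + 89 + 34 + 13 + 3 + 1, with no two terms consecutive in the sequence.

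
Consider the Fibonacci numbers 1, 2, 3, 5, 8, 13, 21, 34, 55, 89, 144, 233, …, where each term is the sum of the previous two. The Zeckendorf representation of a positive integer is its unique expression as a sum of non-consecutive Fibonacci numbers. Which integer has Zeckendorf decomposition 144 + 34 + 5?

144 + 34 + 5 = 183.

183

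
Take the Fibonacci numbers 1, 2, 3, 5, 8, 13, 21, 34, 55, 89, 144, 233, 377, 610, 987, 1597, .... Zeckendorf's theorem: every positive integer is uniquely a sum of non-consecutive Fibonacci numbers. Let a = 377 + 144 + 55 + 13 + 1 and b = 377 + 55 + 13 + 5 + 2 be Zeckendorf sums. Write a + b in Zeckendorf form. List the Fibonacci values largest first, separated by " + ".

987 + 55

The two numbers are 590 and 452, so their sum is 1042.
1042: greatest Fibonacci not exceeding it is 987, leaving 55
55: greatest Fibonacci not exceeding it is 55, leaving 0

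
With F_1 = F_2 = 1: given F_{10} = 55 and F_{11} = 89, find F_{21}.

10946

By F_{2k+1} = F_k² + F_{k+1}²: F_{21} = 55² + 89² = 3025 + 7921 = 10946.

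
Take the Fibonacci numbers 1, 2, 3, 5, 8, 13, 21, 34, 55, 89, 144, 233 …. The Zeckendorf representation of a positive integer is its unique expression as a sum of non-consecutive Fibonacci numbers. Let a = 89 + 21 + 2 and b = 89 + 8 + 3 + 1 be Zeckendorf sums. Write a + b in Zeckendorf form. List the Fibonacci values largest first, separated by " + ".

The two numbers are 112 and 101, so their sum is 213.
take 144 (≤ 213); 213 − 144 = 69
take 55 (≤ 69); 69 − 55 = 14
take 13 (≤ 14); 14 − 13 = 1
take 1 (≤ 1); 1 − 1 = 0

144 + 55 + 13 + 1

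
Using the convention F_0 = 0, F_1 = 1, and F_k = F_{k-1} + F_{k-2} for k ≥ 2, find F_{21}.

10946

Iterating the recurrence up to F_{13} = 233 and F_{12} = 144:
F_{14} = F_{13} + F_{12} = 233 + 144 = 377
F_{15} = F_{14} + F_{13} = 377 + 233 = 610
F_{16} = F_{15} + F_{14} = 610 + 377 = 987
F_{17} = F_{16} + F_{15} = 987 + 610 = 1597
F_{18} = F_{17} + F_{16} = 1597 + 987 = 2584
F_{19} = F_{18} + F_{17} = 2584 + 1597 = 4181
F_{20} = F_{19} + F_{18} = 4181 + 2584 = 6765
F_{21} = F_{20} + F_{19} = 6765 + 4181 = 10946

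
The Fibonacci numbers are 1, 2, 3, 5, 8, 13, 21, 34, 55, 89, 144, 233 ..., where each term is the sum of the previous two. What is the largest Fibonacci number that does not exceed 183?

144 ≤ 183 < 233, so the largest Fibonacci number not exceeding 183 is 144.

144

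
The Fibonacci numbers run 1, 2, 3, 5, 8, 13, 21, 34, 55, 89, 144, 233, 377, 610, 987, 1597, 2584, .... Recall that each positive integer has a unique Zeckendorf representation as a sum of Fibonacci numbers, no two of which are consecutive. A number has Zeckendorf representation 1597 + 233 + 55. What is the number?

1885

1597 + 233 + 55 = 1885.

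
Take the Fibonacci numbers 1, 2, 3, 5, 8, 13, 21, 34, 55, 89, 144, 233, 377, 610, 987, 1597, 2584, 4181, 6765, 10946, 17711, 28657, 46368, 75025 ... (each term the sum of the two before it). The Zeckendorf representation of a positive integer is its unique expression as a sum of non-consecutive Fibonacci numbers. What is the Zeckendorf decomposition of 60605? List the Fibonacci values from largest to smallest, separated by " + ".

46368 + 10946 + 2584 + 610 + 89 + 8

Greedy algorithm:
largest Fibonacci ≤ 60605 is 46368; 60605 − 46368 = 14237
largest Fibonacci ≤ 14237 is 10946; 14237 − 10946 = 3291
largest Fibonacci ≤ 3291 is 2584; 3291 − 2584 = 707
largest Fibonacci ≤ 707 is 610; 707 − 610 = 97
largest Fibonacci ≤ 97 is 89; 97 − 89 = 8
largest Fibonacci ≤ 8 is 8; 8 − 8 = 0
So 60605 = 46368 + 10946 + 2584 + 610 + 89 + 8, with no two terms consecutive in the sequence.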